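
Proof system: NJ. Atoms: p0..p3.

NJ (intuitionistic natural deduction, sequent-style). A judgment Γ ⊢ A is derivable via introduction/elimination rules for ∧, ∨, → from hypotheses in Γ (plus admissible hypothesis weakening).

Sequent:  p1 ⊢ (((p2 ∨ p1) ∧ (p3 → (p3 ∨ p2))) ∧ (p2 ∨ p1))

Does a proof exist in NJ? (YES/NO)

Derivation (root first):
[∧I] p1 ⊢ (((p2 ∨ p1) ∧ (p3 → (p3 ∨ p2))) ∧ (p2 ∨ p1))
  [∧I] p1 ⊢ ((p2 ∨ p1) ∧ (p3 → (p3 ∨ p2)))
    [∨I₂] p1 ⊢ (p2 ∨ p1)
      [Ax] p1 ⊢ p1
    [→I]  ⊢ (p3 → (p3 ∨ p2))
      [∨I₁] p3 ⊢ (p3 ∨ p2)
        [Ax] p3 ⊢ p3
  [∨I₂] p1 ⊢ (p2 ∨ p1)
    [Ax] p1 ⊢ p1

Result: YES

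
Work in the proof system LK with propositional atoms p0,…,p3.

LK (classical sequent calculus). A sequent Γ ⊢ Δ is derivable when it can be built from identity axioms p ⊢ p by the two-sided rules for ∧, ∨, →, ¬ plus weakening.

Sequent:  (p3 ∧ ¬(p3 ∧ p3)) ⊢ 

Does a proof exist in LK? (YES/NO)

Derivation trace:
[∧L] (p3 ∧ ¬(p3 ∧ p3)) ⊢ 
  [¬L] p3, ¬(p3 ∧ p3) ⊢ 
    [∧R] p3 ⊢ (p3 ∧ p3)
      [Ax] p3 ⊢ p3
      [Ax] p3 ⊢ p3

Result: YES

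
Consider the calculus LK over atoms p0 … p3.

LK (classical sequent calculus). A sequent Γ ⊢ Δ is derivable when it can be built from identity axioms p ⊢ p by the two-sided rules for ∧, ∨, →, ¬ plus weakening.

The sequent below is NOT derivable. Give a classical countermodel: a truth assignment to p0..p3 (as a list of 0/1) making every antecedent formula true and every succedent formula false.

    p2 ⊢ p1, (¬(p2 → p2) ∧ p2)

Enumerate valuations to refute Γ ⊢ Δ:
  v=0000: Γ:[p2=F] Δ:[p1=F, (¬(p2 → p2) ∧ p2)=F] refutes=False
  v=0001: Γ:[p2=F] Δ:[p1=F, (¬(p2 → p2) ∧ p2)=F] refutes=False
  v=0010: Γ:[p2=T] Δ:[p1=F, (¬(p2 → p2) ∧ p2)=F] refutes=True  ← countermodel

Result: [0, 0, 1, 0]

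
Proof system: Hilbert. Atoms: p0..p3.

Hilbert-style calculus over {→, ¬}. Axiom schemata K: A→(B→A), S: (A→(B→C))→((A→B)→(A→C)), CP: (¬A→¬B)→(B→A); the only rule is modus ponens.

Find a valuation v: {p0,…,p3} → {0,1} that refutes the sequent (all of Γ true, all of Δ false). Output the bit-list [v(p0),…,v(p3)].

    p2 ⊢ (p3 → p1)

Search for a countermodel by truth-table:
  v=0000: Γ:[p2=F] Δ:[(p3 → p1)=T] refutes=False
  v=0001: Γ:[p2=F] Δ:[(p3 → p1)=F] refutes=False
  v=0010: Γ:[p2=T] Δ:[(p3 → p1)=T] refutes=False
  v=0011: Γ:[p2=T] Δ:[(p3 → p1)=F] refutes=True  ← countermodel

Result: [0, 0, 1, 1]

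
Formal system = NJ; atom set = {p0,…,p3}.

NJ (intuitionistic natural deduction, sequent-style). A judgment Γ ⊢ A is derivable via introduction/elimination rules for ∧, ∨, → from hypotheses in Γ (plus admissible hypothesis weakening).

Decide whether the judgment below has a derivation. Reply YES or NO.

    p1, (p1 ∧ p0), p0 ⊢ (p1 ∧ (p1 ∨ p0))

Derivation trace:
[Wk] p1, (p1 ∧ p0), p0 ⊢ (p1 ∧ (p1 ∨ p0))
  [∧I] p1, (p1 ∧ p0) ⊢ (p1 ∧ (p1 ∨ p0))
    [Wk] p1, (p1 ∧ p0) ⊢ p1
      [Ax] p1 ⊢ p1
    [∨I₁] p1 ⊢ (p1 ∨ p0)
      [Ax] p1 ⊢ p1

Result: YES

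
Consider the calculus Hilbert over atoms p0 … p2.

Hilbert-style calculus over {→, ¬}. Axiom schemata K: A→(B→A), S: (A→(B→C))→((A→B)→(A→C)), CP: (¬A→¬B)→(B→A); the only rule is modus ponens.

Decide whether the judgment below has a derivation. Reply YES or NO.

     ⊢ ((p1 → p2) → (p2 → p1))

Truth-table refutation:
  v=000: Γ:[] Δ:[((p1 → p2) → (p2 → p1))=T] refutes=False
  v=001: Γ:[] Δ:[((p1 → p2) → (p2 → p1))=F] refutes=True  ← countermodel

Result: NO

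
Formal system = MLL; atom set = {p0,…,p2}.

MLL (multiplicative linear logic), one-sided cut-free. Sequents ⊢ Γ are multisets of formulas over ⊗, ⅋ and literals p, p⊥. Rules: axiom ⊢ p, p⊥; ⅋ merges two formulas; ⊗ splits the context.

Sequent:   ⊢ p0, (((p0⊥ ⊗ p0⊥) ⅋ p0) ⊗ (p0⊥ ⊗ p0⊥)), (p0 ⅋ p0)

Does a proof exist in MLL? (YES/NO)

Proof tree:
[⅋]  ⊢ p0, (((p0⊥ ⊗ p0⊥) ⅋ p0) ⊗ (p0⊥ ⊗ p0⊥)), (p0 ⅋ p0)
  [⊗]  ⊢ p0, p0, p0, (((p0⊥ ⊗ p0⊥) ⅋ p0) ⊗ (p0⊥ ⊗ p0⊥))
    [⅋]  ⊢ p0, ((p0⊥ ⊗ p0⊥) ⅋ p0)
      [⊗]  ⊢ p0, p0, (p0⊥ ⊗ p0⊥)
        [Ax]  ⊢ p0, p0⊥
        [Ax]  ⊢ p0, p0⊥
    [⊗]  ⊢ p0, p0, (p0⊥ ⊗ p0⊥)
      [Ax]  ⊢ p0, p0⊥
      [Ax]  ⊢ p0, p0⊥

Result: YES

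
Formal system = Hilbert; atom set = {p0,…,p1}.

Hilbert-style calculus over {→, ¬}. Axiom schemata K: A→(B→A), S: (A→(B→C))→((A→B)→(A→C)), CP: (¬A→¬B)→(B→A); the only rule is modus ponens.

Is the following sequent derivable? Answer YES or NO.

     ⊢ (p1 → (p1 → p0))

Enumerate valuations to refute Γ ⊢ Δ:
  v=00: Γ:[] Δ:[(p1 → (p1 → p0))=T] refutes=False
  v=01: Γ:[] Δ:[(p1 → (p1 → p0))=F] refutes=True  ← countermodel

Result: NO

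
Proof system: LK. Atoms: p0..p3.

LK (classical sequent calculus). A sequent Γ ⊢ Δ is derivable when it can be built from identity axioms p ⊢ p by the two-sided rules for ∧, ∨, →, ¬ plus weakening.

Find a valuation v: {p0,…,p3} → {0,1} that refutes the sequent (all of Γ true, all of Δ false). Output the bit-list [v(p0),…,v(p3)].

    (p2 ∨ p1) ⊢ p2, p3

Enumerate valuations to refute Γ ⊢ Δ:
  v=0000: Γ:[(p2 ∨ p1)=F] Δ:[p2=F, p3=F] refutes=False
  v=0001: Γ:[(p2 ∨ p1)=F] Δ:[p2=F, p3=T] refutes=False
  v=0010: Γ:[(p2 ∨ p1)=T] Δ:[p2=T, p3=F] refutes=False
  v=0011: Γ:[(p2 ∨ p1)=T] Δ:[p2=T, p3=T] refutes=False
  v=0100: Γ:[(p2 ∨ p1)=T] Δ:[p2=F, p3=F] refutes=True  ← countermodel

Result: [0, 1, 0, 0]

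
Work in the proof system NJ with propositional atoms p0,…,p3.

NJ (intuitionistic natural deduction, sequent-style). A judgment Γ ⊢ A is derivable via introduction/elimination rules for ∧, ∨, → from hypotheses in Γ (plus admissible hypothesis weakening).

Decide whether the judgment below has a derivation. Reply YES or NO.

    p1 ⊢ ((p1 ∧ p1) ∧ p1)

Derivation trace:
[∧I] p1 ⊢ ((p1 ∧ p1) ∧ p1)
  [∧I] p1 ⊢ (p1 ∧ p1)
    [Ax] p1 ⊢ p1
    [Ax] p1 ⊢ p1
  [Ax] p1 ⊢ p1

Result: YES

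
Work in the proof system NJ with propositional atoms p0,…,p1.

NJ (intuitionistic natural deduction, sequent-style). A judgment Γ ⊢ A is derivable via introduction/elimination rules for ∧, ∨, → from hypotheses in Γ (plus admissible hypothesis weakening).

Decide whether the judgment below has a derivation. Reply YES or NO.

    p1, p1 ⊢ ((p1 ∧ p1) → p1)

Derivation (root first):
[Wk] p1, p1 ⊢ ((p1 ∧ p1) → p1)
  [→I] p1 ⊢ ((p1 ∧ p1) → p1)
    [Wk] p1, (p1 ∧ p1) ⊢ p1
      [Ax] p1 ⊢ p1

Result: YES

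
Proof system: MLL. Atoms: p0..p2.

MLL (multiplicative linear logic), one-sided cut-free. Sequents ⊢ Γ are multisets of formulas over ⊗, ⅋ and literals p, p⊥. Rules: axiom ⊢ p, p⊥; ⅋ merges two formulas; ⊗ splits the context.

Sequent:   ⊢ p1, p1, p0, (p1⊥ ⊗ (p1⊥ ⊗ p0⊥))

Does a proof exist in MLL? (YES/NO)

Derivation trace:
[⊗]  ⊢ p1, p1, p0, (p1⊥ ⊗ (p1⊥ ⊗ p0⊥))
  [Ax]  ⊢ p1, p1⊥
  [⊗]  ⊢ p1, p0, (p1⊥ ⊗ p0⊥)
    [Ax]  ⊢ p1, p1⊥
    [Ax]  ⊢ p0, p0⊥

Result: YES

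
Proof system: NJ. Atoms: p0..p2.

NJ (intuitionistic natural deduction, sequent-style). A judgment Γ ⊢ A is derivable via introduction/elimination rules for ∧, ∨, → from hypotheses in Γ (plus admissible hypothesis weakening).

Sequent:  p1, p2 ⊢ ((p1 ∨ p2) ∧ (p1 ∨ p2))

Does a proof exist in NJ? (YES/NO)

Derivation (root first):
[∧I] p1, p2 ⊢ ((p1 ∨ p2) ∧ (p1 ∨ p2))
  [∨I₁] p1 ⊢ (p1 ∨ p2)
    [Ax] p1 ⊢ p1
  [Wk] p1, p2 ⊢ (p1 ∨ p2)
    [∨I₁] p1 ⊢ (p1 ∨ p2)
      [Ax] p1 ⊢ p1

Result: YES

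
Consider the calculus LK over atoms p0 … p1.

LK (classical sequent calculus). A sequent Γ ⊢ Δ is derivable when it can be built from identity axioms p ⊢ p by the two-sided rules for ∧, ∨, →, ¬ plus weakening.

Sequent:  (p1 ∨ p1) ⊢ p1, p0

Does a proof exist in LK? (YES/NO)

Proof tree:
[∨L] (p1 ∨ p1) ⊢ p1, p0
  [WR] p1 ⊢ p1, p0
    [Ax] p1 ⊢ p1
  [WR] p1 ⊢ p1, p0
    [Ax] p1 ⊢ p1

Result: YES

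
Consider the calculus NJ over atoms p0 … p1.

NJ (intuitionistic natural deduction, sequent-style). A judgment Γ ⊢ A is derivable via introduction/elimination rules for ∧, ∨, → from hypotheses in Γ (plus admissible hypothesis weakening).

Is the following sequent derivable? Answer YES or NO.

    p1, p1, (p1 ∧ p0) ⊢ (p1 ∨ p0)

Proof tree:
[Wk] p1, p1, (p1 ∧ p0) ⊢ (p1 ∨ p0)
  [Wk] p1, p1 ⊢ (p1 ∨ p0)
    [∨I₁] p1 ⊢ (p1 ∨ p0)
      [Ax] p1 ⊢ p1

Result: YES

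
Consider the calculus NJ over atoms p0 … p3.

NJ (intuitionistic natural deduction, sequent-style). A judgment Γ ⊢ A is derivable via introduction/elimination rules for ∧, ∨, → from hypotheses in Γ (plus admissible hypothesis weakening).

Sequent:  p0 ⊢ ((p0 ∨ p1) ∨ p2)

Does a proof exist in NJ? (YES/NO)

Derivation (root first):
[∨I₁] p0 ⊢ ((p0 ∨ p1) ∨ p2)
  [∨I₁] p0 ⊢ (p0 ∨ p1)
    [Ax] p0 ⊢ p0

Result: YES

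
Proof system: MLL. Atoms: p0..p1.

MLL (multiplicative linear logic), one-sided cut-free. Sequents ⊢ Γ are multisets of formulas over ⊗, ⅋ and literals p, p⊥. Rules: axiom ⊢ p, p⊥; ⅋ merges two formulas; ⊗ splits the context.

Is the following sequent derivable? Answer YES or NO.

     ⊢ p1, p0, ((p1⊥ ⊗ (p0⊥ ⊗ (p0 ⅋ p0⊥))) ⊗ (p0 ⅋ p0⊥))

Derivation trace:
[⊗]  ⊢ p1, p0, ((p1⊥ ⊗ (p0⊥ ⊗ (p0 ⅋ p0⊥))) ⊗ (p0 ⅋ p0⊥))
  [⊗]  ⊢ p1, p0, (p1⊥ ⊗ (p0⊥ ⊗ (p0 ⅋ p0⊥)))
    [Ax]  ⊢ p1, p1⊥
    [⊗]  ⊢ p0, (p0⊥ ⊗ (p0 ⅋ p0⊥))
      [Ax]  ⊢ p0, p0⊥
      [⅋]  ⊢ (p0 ⅋ p0⊥)
        [Ax]  ⊢ p0, p0⊥
  [⅋]  ⊢ (p0 ⅋ p0⊥)
    [Ax]  ⊢ p0, p0⊥

Result: YES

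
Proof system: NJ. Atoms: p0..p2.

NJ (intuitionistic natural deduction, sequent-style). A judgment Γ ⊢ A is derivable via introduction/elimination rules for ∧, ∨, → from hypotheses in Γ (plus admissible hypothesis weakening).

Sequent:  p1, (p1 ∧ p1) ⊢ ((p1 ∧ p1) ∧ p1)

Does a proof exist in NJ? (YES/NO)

Proof tree:
[∧I] p1, (p1 ∧ p1) ⊢ ((p1 ∧ p1) ∧ p1)
  [∧I] p1, (p1 ∧ p1) ⊢ (p1 ∧ p1)
    [Wk] p1, (p1 ∧ p1) ⊢ p1
      [Ax] p1 ⊢ p1
    [Wk] p1, p1 ⊢ p1
      [Ax] p1 ⊢ p1
  [Ax] p1 ⊢ p1

Result: YES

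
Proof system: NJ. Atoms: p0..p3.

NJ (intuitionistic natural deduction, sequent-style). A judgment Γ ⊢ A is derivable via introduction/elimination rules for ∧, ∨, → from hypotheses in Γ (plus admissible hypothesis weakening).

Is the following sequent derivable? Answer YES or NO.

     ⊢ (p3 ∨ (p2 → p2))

Derivation (root first):
[∨I₂]  ⊢ (p3 ∨ (p2 → p2))
  [→I]  ⊢ (p2 → p2)
    [Ax] p2 ⊢ p2

Result: YES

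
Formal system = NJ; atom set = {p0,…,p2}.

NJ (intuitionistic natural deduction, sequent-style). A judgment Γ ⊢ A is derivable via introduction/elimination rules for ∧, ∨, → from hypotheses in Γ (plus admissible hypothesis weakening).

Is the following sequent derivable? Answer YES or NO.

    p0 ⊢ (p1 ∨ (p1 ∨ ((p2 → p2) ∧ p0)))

Proof tree:
[∨I₂] p0 ⊢ (p1 ∨ (p1 ∨ ((p2 → p2) ∧ p0)))
  [∨I₂] p0 ⊢ (p1 ∨ ((p2 → p2) ∧ p0))
    [∧I] p0 ⊢ ((p2 → p2) ∧ p0)
      [→I]  ⊢ (p2 → p2)
        [Ax] p2 ⊢ p2
      [Ax] p0 ⊢ p0

Result: YES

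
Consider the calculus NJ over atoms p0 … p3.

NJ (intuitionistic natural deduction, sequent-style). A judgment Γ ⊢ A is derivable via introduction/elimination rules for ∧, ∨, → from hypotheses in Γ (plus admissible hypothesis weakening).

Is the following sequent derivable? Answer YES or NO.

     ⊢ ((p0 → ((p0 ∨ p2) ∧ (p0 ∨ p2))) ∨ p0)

Proof tree:
[∨I₁]  ⊢ ((p0 → ((p0 ∨ p2) ∧ (p0 ∨ p2))) ∨ p0)
  [→I]  ⊢ (p0 → ((p0 ∨ p2) ∧ (p0 ∨ p2)))
    [∧I] p0 ⊢ ((p0 ∨ p2) ∧ (p0 ∨ p2))
      [∨I₁] p0 ⊢ (p0 ∨ p2)
        [Ax] p0 ⊢ p0
      [∨I₁] p0 ⊢ (p0 ∨ p2)
        [Ax] p0 ⊢ p0

Result: YES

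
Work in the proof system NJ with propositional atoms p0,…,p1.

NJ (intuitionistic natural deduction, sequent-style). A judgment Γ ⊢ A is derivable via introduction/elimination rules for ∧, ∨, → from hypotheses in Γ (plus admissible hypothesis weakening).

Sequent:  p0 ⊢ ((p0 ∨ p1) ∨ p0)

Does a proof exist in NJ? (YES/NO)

Derivation trace:
[∨I₁] p0 ⊢ ((p0 ∨ p1) ∨ p0)
  [∨I₁] p0 ⊢ (p0 ∨ p1)
    [Ax] p0 ⊢ p0

Result: YES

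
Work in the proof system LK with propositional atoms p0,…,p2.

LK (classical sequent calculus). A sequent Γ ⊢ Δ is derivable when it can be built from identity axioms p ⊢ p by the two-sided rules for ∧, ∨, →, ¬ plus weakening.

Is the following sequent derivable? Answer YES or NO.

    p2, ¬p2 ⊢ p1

Derivation (root first):
[WR] p2, ¬p2 ⊢ p1
  [¬L] p2, ¬p2 ⊢ 
    [Ax] p2 ⊢ p2

Result: YES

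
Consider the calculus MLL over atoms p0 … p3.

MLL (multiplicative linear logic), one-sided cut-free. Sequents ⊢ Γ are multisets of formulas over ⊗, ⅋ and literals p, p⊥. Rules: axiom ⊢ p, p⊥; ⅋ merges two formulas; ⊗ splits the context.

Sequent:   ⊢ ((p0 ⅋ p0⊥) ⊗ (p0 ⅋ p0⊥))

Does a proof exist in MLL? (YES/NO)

Derivation (root first):
[⊗]  ⊢ ((p0 ⅋ p0⊥) ⊗ (p0 ⅋ p0⊥))
  [⅋]  ⊢ (p0 ⅋ p0⊥)
    [Ax]  ⊢ p0, p0⊥
  [⅋]  ⊢ (p0 ⅋ p0⊥)
    [Ax]  ⊢ p0, p0⊥

Result: YES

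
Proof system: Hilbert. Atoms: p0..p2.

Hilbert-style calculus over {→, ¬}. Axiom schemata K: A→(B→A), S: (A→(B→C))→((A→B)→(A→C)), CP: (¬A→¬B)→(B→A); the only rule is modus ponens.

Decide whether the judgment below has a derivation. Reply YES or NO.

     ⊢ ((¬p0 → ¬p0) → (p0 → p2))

Search for a countermodel by truth-table:
  v=000: Γ:[] Δ:[((¬p0 → ¬p0) → (p0 → p2))=T] refutes=False
  v=001: Γ:[] Δ:[((¬p0 → ¬p0) → (p0 → p2))=T] refutes=False
  v=010: Γ:[] Δ:[((¬p0 → ¬p0) → (p0 → p2))=T] refutes=False
  v=011: Γ:[] Δ:[((¬p0 → ¬p0) → (p0 → p2))=T] refutes=False
  v=100: Γ:[] Δ:[((¬p0 → ¬p0) → (p0 → p2))=F] refutes=True  ← countermodel

Result: NO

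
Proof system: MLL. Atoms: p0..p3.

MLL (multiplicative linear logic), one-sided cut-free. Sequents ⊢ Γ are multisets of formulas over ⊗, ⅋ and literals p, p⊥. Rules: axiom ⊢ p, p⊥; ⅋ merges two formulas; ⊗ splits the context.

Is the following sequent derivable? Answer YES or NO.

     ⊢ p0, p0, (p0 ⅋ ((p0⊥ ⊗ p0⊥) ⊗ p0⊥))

Proof tree:
[⅋]  ⊢ p0, p0, (p0 ⅋ ((p0⊥ ⊗ p0⊥) ⊗ p0⊥))
  [⊗]  ⊢ p0, p0, p0, ((p0⊥ ⊗ p0⊥) ⊗ p0⊥)
    [⊗]  ⊢ p0, p0, (p0⊥ ⊗ p0⊥)
      [Ax]  ⊢ p0, p0⊥
      [Ax]  ⊢ p0, p0⊥
    [Ax]  ⊢ p0, p0⊥

Result: YES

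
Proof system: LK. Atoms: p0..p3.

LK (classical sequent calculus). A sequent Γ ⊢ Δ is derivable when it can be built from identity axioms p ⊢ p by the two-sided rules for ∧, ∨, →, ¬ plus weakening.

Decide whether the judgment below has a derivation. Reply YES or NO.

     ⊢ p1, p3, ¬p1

Proof tree:
[¬R]  ⊢ p1, p3, ¬p1
  [WR] p1 ⊢ p1, p3
    [Ax] p1 ⊢ p1

Result: YES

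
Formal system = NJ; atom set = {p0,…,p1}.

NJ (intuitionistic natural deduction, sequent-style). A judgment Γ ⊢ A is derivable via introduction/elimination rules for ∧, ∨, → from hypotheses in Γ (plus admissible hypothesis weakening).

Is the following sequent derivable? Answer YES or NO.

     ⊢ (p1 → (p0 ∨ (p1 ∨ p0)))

Derivation (root first):
[→I]  ⊢ (p1 → (p0 ∨ (p1 ∨ p0)))
  [∨I₂] p1 ⊢ (p0 ∨ (p1 ∨ p0))
    [∨I₁] p1 ⊢ (p1 ∨ p0)
      [Ax] p1 ⊢ p1

Result: YES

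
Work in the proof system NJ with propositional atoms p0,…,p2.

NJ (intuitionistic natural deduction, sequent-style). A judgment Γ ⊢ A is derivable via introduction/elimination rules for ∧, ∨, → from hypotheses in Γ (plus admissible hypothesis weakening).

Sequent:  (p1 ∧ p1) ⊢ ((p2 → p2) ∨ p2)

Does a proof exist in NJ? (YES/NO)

Derivation (root first):
[∨I₁] (p1 ∧ p1) ⊢ ((p2 → p2) ∨ p2)
  [Wk] (p1 ∧ p1) ⊢ (p2 → p2)
    [→I]  ⊢ (p2 → p2)
      [Ax] p2 ⊢ p2

Result: YES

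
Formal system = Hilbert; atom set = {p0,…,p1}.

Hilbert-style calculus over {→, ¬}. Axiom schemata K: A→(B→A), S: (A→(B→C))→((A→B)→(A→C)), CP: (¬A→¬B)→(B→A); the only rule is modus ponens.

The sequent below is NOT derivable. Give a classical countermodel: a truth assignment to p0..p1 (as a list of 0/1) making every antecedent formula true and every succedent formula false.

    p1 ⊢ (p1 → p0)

Enumerate valuations to refute Γ ⊢ Δ:
  v=00: Γ:[p1=F] Δ:[(p1 → p0)=T] refutes=False
  v=01: Γ:[p1=T] Δ:[(p1 → p0)=F] refutes=True  ← countermodel

Result: [0, 1]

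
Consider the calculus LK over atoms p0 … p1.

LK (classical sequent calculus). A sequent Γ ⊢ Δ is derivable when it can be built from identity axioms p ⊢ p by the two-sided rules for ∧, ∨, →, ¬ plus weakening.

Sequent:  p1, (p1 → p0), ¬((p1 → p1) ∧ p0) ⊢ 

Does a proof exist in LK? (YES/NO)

Derivation trace:
[¬L] p1, (p1 → p0), ¬((p1 → p1) ∧ p0) ⊢ 
  [∧R] p1, (p1 → p0) ⊢ ((p1 → p1) ∧ p0)
    [→R]  ⊢ (p1 → p1)
      [Ax] p1 ⊢ p1
    [→L] p1, (p1 → p0) ⊢ p0
      [Ax] p1 ⊢ p1
      [Ax] p0 ⊢ p0

Result: YES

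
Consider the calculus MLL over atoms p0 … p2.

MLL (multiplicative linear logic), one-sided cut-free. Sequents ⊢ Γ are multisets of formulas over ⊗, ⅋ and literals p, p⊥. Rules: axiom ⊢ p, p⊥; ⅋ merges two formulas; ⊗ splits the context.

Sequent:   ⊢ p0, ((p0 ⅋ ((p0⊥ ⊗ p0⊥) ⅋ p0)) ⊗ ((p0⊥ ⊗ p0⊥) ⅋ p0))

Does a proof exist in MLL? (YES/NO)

Derivation (root first):
[⊗]  ⊢ p0, ((p0 ⅋ ((p0⊥ ⊗ p0⊥) ⅋ p0)) ⊗ ((p0⊥ ⊗ p0⊥) ⅋ p0))
  [⅋]  ⊢ (p0 ⅋ ((p0⊥ ⊗ p0⊥) ⅋ p0))
    [⅋]  ⊢ p0, ((p0⊥ ⊗ p0⊥) ⅋ p0)
      [⊗]  ⊢ p0, p0, (p0⊥ ⊗ p0⊥)
        [Ax]  ⊢ p0, p0⊥
        [Ax]  ⊢ p0, p0⊥
  [⅋]  ⊢ p0, ((p0⊥ ⊗ p0⊥) ⅋ p0)
    [⊗]  ⊢ p0, p0, (p0⊥ ⊗ p0⊥)
      [Ax]  ⊢ p0, p0⊥
      [Ax]  ⊢ p0, p0⊥

Result: YES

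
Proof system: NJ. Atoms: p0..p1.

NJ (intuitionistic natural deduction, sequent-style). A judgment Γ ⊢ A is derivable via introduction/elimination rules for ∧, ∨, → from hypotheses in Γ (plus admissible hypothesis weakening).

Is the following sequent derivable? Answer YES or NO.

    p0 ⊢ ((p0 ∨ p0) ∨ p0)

Derivation (root first):
[∨I₁] p0 ⊢ ((p0 ∨ p0) ∨ p0)
  [∨I₁] p0 ⊢ (p0 ∨ p0)
    [Ax] p0 ⊢ p0

Result: YES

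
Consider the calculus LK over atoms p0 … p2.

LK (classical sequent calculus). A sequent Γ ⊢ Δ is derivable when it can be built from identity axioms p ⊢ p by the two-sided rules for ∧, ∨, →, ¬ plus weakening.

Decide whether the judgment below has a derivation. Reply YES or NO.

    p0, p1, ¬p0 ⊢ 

Derivation trace:
[¬L] p0, p1, ¬p0 ⊢ 
  [WL] p0, p1 ⊢ p0
    [Ax] p0 ⊢ p0

Result: YES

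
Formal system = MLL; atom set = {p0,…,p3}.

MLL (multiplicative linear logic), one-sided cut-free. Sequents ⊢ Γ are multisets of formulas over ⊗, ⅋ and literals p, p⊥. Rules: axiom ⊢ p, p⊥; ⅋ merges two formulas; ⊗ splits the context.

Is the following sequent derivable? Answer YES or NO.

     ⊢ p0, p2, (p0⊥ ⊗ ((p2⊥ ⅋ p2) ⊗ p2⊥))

Derivation trace:
[⊗]  ⊢ p0, p2, (p0⊥ ⊗ ((p2⊥ ⅋ p2) ⊗ p2⊥))
  [Ax]  ⊢ p0, p0⊥
  [⊗]  ⊢ p2, ((p2⊥ ⅋ p2) ⊗ p2⊥)
    [⅋]  ⊢ (p2⊥ ⅋ p2)
      [Ax]  ⊢ p2, p2⊥
    [Ax]  ⊢ p2, p2⊥

Result: YES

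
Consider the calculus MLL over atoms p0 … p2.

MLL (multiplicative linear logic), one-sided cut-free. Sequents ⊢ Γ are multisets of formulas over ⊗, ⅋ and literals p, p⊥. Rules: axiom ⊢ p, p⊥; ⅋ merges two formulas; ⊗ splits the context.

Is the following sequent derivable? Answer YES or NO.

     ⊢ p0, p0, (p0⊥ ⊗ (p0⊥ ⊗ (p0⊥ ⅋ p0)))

Derivation (root first):
[⊗]  ⊢ p0, p0, (p0⊥ ⊗ (p0⊥ ⊗ (p0⊥ ⅋ p0)))
  [Ax]  ⊢ p0, p0⊥
  [⊗]  ⊢ p0, (p0⊥ ⊗ (p0⊥ ⅋ p0))
    [Ax]  ⊢ p0, p0⊥
    [⅋]  ⊢ (p0⊥ ⅋ p0)
      [Ax]  ⊢ p0, p0⊥

Result: YES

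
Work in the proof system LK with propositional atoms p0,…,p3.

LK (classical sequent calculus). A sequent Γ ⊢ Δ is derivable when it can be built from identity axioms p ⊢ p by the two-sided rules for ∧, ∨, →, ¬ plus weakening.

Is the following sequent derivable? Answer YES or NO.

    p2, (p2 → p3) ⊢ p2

Derivation trace:
[→L] p2, (p2 → p3) ⊢ p2
  [Ax] p2 ⊢ p2
  [WL] p2, p3 ⊢ p2
    [Ax] p2 ⊢ p2

Result: YES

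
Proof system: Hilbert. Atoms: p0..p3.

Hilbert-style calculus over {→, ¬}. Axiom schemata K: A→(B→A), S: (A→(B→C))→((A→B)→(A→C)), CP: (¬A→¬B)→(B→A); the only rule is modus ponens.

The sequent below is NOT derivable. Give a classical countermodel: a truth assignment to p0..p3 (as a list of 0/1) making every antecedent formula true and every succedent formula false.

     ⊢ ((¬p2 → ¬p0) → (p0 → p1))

Search for a countermodel by truth-table:
  v=0000: Γ:[] Δ:[((¬p2 → ¬p0) → (p0 → p1))=T] refutes=False
  v=0001: Γ:[] Δ:[((¬p2 → ¬p0) → (p0 → p1))=T] refutes=False
  v=0010: Γ:[] Δ:[((¬p2 → ¬p0) → (p0 → p1))=T] refutes=False
  v=0011: Γ:[] Δ:[((¬p2 → ¬p0) → (p0 → p1))=T] refutes=False
  v=0100: Γ:[] Δ:[((¬p2 → ¬p0) → (p0 → p1))=T] refutes=False
  v=0101: Γ:[] Δ:[((¬p2 → ¬p0) → (p0 → p1))=T] refutes=False
  v=0110: Γ:[] Δ:[((¬p2 → ¬p0) → (p0 → p1))=T] refutes=False
  v=0111: Γ:[] Δ:[((¬p2 → ¬p0) → (p0 → p1))=T] refutes=False
  v=1000: Γ:[] Δ:[((¬p2 → ¬p0) → (p0 → p1))=T] refutes=False
  v=1001: Γ:[] Δ:[((¬p2 → ¬p0) → (p0 → p1))=T] refutes=False
  v=1010: Γ:[] Δ:[((¬p2 → ¬p0) → (p0 → p1))=F] refutes=True  ← countermodel

Result: [1, 0, 1, 0]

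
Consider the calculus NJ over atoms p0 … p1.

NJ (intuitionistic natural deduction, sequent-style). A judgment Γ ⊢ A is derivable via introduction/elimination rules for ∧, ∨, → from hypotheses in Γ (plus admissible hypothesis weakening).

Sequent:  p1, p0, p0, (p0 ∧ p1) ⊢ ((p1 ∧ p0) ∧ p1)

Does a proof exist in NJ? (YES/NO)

Derivation (root first):
[Wk] p1, p0, p0, (p0 ∧ p1) ⊢ ((p1 ∧ p0) ∧ p1)
  [Wk] p1, p0, p0 ⊢ ((p1 ∧ p0) ∧ p1)
    [∧I] p1, p0 ⊢ ((p1 ∧ p0) ∧ p1)
      [∧I] p1, p0 ⊢ (p1 ∧ p0)
        [Ax] p1 ⊢ p1
        [Ax] p0 ⊢ p0
      [Wk] p1, p1 ⊢ p1
        [Ax] p1 ⊢ p1

Result: YES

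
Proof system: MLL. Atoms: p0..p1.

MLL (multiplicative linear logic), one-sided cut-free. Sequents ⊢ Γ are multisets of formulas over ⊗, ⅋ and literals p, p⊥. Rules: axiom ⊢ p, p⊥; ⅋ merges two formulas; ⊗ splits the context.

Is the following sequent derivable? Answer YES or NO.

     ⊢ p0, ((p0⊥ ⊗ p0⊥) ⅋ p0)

Derivation (root first):
[⅋]  ⊢ p0, ((p0⊥ ⊗ p0⊥) ⅋ p0)
  [⊗]  ⊢ p0, p0, (p0⊥ ⊗ p0⊥)
    [Ax]  ⊢ p0, p0⊥
    [Ax]  ⊢ p0, p0⊥

Result: YES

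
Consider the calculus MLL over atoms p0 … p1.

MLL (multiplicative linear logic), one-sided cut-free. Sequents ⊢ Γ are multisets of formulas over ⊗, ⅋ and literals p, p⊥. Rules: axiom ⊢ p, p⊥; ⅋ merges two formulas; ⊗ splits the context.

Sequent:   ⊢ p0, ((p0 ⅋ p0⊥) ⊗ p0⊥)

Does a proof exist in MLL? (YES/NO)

Derivation trace:
[⊗]  ⊢ p0, ((p0 ⅋ p0⊥) ⊗ p0⊥)
  [⅋]  ⊢ (p0 ⅋ p0⊥)
    [Ax]  ⊢ p0, p0⊥
  [Ax]  ⊢ p0, p0⊥

Result: YES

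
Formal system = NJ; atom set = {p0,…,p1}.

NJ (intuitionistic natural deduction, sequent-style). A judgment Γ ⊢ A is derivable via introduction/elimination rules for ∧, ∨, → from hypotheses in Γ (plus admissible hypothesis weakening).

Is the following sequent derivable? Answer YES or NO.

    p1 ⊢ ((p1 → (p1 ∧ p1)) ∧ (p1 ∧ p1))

Derivation trace:
[∧I] p1 ⊢ ((p1 → (p1 ∧ p1)) ∧ (p1 ∧ p1))
  [→I]  ⊢ (p1 → (p1 ∧ p1))
    [∧I] p1 ⊢ (p1 ∧ p1)
      [Ax] p1 ⊢ p1
      [Ax] p1 ⊢ p1
  [∧I] p1 ⊢ (p1 ∧ p1)
    [Ax] p1 ⊢ p1
    [Ax] p1 ⊢ p1

Result: YES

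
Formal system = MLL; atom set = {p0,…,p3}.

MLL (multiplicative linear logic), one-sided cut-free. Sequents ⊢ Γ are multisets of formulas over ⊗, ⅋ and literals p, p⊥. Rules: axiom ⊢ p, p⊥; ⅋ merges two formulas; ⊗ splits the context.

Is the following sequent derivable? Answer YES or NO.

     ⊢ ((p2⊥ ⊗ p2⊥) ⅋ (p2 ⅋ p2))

Proof tree:
[⅋]  ⊢ ((p2⊥ ⊗ p2⊥) ⅋ (p2 ⅋ p2))
  [⅋]  ⊢ (p2⊥ ⊗ p2⊥), (p2 ⅋ p2)
    [⊗]  ⊢ p2, p2, (p2⊥ ⊗ p2⊥)
      [Ax]  ⊢ p2, p2⊥
      [Ax]  ⊢ p2, p2⊥

Result: YES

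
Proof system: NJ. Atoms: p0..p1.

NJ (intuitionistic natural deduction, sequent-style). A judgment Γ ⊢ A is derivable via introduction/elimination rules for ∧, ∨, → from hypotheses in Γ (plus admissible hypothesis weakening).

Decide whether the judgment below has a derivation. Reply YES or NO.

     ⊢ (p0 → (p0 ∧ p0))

Proof tree:
[→I]  ⊢ (p0 → (p0 ∧ p0))
  [∧I] p0 ⊢ (p0 ∧ p0)
    [Ax] p0 ⊢ p0
    [Ax] p0 ⊢ p0

Result: YES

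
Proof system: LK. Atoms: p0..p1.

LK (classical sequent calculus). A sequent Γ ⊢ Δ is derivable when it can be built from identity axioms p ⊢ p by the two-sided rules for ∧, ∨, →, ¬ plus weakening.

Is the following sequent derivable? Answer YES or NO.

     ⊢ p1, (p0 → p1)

Enumerate valuations to refute Γ ⊢ Δ:
  v=00: Γ:[] Δ:[p1=F, (p0 → p1)=T] refutes=False
  v=01: Γ:[] Δ:[p1=T, (p0 → p1)=T] refutes=False
  v=10: Γ:[] Δ:[p1=F, (p0 → p1)=F] refutes=True  ← countermodel

Result: NO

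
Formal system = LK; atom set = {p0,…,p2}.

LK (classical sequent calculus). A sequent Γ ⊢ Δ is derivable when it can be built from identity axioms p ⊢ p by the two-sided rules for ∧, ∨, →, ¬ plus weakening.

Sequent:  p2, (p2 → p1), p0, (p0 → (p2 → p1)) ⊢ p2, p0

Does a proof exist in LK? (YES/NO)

Proof tree:
[→L] p2, (p2 → p1), p0, (p0 → (p2 → p1)) ⊢ p2, p0
  [→L] p2, p0, (p2 → p1) ⊢ p0
    [Ax] p2 ⊢ p2
    [WL] p0, p1 ⊢ p0
      [Ax] p0 ⊢ p0
  [WR] p2, p0, (p2 → p1) ⊢ p0, p2
    [→L] p2, p0, (p2 → p1) ⊢ p0
      [Ax] p2 ⊢ p2
      [WL] p0, p1 ⊢ p0
        [Ax] p0 ⊢ p0

Result: YES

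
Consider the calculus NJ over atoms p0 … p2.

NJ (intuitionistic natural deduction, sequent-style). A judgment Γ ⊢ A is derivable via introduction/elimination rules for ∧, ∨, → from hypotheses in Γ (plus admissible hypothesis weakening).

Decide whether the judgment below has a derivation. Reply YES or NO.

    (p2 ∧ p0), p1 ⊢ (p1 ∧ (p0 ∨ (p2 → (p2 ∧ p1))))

Derivation trace:
[∧I] (p2 ∧ p0), p1 ⊢ (p1 ∧ (p0 ∨ (p2 → (p2 ∧ p1))))
  [Wk] p1, (p2 ∧ p0) ⊢ p1
    [Ax] p1 ⊢ p1
  [∨I₂] p1 ⊢ (p0 ∨ (p2 → (p2 ∧ p1)))
    [→I] p1 ⊢ (p2 → (p2 ∧ p1))
      [∧I] p1, p2 ⊢ (p2 ∧ p1)
        [Ax] p2 ⊢ p2
        [Ax] p1 ⊢ p1

Result: YES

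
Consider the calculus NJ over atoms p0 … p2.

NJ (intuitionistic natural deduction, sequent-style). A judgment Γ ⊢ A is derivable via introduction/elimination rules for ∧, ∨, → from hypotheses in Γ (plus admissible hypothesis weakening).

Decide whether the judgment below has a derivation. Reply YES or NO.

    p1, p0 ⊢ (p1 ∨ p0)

Derivation (root first):
[Wk] p1, p0 ⊢ (p1 ∨ p0)
  [∨I₁] p1 ⊢ (p1 ∨ p0)
    [Ax] p1 ⊢ p1

Result: YES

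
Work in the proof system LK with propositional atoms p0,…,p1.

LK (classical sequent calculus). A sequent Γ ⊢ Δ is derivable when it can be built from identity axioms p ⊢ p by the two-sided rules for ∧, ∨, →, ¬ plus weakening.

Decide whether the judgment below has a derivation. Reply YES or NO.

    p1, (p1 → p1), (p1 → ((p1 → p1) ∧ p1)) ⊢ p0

Enumerate valuations to refute Γ ⊢ Δ:
  v=00: Γ:[p1=F, (p1 → p1)=T, (p1 → ((p1 → p1) ∧ p1))=T] Δ:[p0=F] refutes=False
  v=01: Γ:[p1=T, (p1 → p1)=T, (p1 → ((p1 → p1) ∧ p1))=T] Δ:[p0=F] refutes=True  ← countermodel

Result: NO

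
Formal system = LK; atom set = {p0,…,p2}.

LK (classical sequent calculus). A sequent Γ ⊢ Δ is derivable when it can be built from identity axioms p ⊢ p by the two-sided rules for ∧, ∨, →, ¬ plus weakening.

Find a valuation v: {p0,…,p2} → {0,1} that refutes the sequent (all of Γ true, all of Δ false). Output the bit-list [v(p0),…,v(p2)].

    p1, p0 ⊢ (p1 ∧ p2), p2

Truth-table refutation:
  v=000: Γ:[p1=F, p0=F] Δ:[(p1 ∧ p2)=F, p2=F] refutes=False
  v=001: Γ:[p1=F, p0=F] Δ:[(p1 ∧ p2)=F, p2=T] refutes=False
  v=010: Γ:[p1=T, p0=F] Δ:[(p1 ∧ p2)=F, p2=F] refutes=False
  v=011: Γ:[p1=T, p0=F] Δ:[(p1 ∧ p2)=T, p2=T] refutes=False
  v=100: Γ:[p1=F, p0=T] Δ:[(p1 ∧ p2)=F, p2=F] refutes=False
  v=101: Γ:[p1=F, p0=T] Δ:[(p1 ∧ p2)=F, p2=T] refutes=False
  v=110: Γ:[p1=T, p0=T] Δ:[(p1 ∧ p2)=F, p2=F] refutes=True  ← countermodel

Result: [1, 1, 0]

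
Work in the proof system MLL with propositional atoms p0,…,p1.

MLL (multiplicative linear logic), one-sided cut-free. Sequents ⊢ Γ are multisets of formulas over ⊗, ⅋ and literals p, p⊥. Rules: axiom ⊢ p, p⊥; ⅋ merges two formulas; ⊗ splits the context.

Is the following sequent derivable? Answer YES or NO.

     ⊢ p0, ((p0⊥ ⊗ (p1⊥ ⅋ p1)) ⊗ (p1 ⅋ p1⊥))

Proof tree:
[⊗]  ⊢ p0, ((p0⊥ ⊗ (p1⊥ ⅋ p1)) ⊗ (p1 ⅋ p1⊥))
  [⊗]  ⊢ p0, (p0⊥ ⊗ (p1⊥ ⅋ p1))
    [Ax]  ⊢ p0, p0⊥
    [⅋]  ⊢ (p1⊥ ⅋ p1)
      [Ax]  ⊢ p1, p1⊥
  [⅋]  ⊢ (p1 ⅋ p1⊥)
    [Ax]  ⊢ p1, p1⊥

Result: YES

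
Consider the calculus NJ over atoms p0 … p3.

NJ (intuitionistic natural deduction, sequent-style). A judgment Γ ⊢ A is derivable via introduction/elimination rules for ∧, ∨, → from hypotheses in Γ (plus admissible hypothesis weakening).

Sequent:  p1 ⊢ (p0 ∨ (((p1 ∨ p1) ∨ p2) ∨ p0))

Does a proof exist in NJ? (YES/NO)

Proof tree:
[∨I₂] p1 ⊢ (p0 ∨ (((p1 ∨ p1) ∨ p2) ∨ p0))
  [∨I₁] p1 ⊢ (((p1 ∨ p1) ∨ p2) ∨ p0)
    [∨I₁] p1 ⊢ ((p1 ∨ p1) ∨ p2)
      [∨I₂] p1 ⊢ (p1 ∨ p1)
        [Ax] p1 ⊢ p1

Result: YES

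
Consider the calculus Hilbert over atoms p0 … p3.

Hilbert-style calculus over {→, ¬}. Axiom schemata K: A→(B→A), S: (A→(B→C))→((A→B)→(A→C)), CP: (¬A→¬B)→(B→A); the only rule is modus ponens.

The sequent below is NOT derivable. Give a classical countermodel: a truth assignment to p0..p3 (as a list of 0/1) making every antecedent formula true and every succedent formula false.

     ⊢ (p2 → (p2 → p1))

Enumerate valuations to refute Γ ⊢ Δ:
  v=0000: Γ:[] Δ:[(p2 → (p2 → p1))=T] refutes=False
  v=0001: Γ:[] Δ:[(p2 → (p2 → p1))=T] refutes=False
  v=0010: Γ:[] Δ:[(p2 → (p2 → p1))=F] refutes=True  ← countermodel

Result: [0, 0, 1, 0]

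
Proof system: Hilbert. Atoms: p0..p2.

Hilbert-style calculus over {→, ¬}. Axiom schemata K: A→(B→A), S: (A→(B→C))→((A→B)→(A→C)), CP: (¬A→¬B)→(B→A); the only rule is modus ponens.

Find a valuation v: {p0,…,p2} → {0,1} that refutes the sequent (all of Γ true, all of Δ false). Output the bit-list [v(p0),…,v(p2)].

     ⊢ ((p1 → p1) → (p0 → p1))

Enumerate valuations to refute Γ ⊢ Δ:
  v=000: Γ:[] Δ:[((p1 → p1) → (p0 → p1))=T] refutes=False
  v=001: Γ:[] Δ:[((p1 → p1) → (p0 → p1))=T] refutes=False
  v=010: Γ:[] Δ:[((p1 → p1) → (p0 → p1))=T] refutes=False
  v=011: Γ:[] Δ:[((p1 → p1) → (p0 → p1))=T] refutes=False
  v=100: Γ:[] Δ:[((p1 → p1) → (p0 → p1))=F] refutes=True  ← countermodel

Result: [1, 0, 0]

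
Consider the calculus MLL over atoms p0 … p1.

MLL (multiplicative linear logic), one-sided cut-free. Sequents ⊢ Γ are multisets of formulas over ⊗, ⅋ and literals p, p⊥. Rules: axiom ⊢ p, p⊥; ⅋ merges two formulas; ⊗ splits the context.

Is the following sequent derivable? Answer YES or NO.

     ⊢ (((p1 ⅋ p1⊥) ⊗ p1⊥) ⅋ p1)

Derivation trace:
[⅋]  ⊢ (((p1 ⅋ p1⊥) ⊗ p1⊥) ⅋ p1)
  [⊗]  ⊢ p1, ((p1 ⅋ p1⊥) ⊗ p1⊥)
    [⅋]  ⊢ (p1 ⅋ p1⊥)
      [Ax]  ⊢ p1, p1⊥
    [Ax]  ⊢ p1, p1⊥

Result: YES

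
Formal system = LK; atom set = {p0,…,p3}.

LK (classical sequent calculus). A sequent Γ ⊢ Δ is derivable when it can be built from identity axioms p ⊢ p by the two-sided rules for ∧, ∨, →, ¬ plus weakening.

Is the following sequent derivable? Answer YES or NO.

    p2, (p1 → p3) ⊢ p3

Truth-table refutation:
  v=0000: Γ:[p2=F, (p1 → p3)=T] Δ:[p3=F] refutes=False
  v=0001: Γ:[p2=F, (p1 → p3)=T] Δ:[p3=T] refutes=False
  v=0010: Γ:[p2=T, (p1 → p3)=T] Δ:[p3=F] refutes=True  ← countermodel

Result: NO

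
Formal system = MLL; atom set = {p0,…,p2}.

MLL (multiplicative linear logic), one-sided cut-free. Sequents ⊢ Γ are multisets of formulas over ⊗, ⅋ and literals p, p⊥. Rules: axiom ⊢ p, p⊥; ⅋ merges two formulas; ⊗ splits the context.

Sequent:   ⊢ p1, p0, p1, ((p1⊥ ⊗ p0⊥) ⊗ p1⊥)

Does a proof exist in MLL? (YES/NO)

Proof tree:
[⊗]  ⊢ p1, p0, p1, ((p1⊥ ⊗ p0⊥) ⊗ p1⊥)
  [⊗]  ⊢ p1, p0, (p1⊥ ⊗ p0⊥)
    [Ax]  ⊢ p1, p1⊥
    [Ax]  ⊢ p0, p0⊥
  [Ax]  ⊢ p1, p1⊥

Result: YES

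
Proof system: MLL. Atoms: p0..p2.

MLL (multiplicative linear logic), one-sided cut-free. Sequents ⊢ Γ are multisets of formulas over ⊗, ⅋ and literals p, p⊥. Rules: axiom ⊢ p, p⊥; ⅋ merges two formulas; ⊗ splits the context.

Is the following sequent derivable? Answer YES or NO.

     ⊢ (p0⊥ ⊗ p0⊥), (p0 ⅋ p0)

Proof tree:
[⅋]  ⊢ (p0⊥ ⊗ p0⊥), (p0 ⅋ p0)
  [⊗]  ⊢ p0, p0, (p0⊥ ⊗ p0⊥)
    [Ax]  ⊢ p0, p0⊥
    [Ax]  ⊢ p0, p0⊥

Result: YES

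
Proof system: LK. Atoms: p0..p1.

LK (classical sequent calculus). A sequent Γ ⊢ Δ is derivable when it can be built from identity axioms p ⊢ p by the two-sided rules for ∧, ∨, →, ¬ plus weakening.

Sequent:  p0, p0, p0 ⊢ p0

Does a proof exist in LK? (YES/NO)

Derivation (root first):
[WL] p0, p0, p0 ⊢ p0
  [WL] p0, p0 ⊢ p0
    [Ax] p0 ⊢ p0

Result: YES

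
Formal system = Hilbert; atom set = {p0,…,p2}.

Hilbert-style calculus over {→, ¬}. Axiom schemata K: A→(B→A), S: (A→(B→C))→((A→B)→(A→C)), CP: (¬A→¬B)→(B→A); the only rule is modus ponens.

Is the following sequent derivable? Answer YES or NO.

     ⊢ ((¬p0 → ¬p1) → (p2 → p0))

Search for a countermodel by truth-table:
  v=000: Γ:[] Δ:[((¬p0 → ¬p1) → (p2 → p0))=T] refutes=False
  v=001: Γ:[] Δ:[((¬p0 → ¬p1) → (p2 → p0))=F] refutes=True  ← countermodel

Result: NO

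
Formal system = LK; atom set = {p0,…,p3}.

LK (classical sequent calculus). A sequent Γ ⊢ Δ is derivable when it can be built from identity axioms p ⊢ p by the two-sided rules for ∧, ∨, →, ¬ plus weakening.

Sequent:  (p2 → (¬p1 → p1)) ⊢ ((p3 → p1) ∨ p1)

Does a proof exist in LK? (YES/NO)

Truth-table refutation:
  v=0000: Γ:[(p2 → (¬p1 → p1))=T] Δ:[((p3 → p1) ∨ p1)=T] refutes=False
  v=0001: Γ:[(p2 → (¬p1 → p1))=T] Δ:[((p3 → p1) ∨ p1)=F] refutes=True  ← countermodel

Result: NO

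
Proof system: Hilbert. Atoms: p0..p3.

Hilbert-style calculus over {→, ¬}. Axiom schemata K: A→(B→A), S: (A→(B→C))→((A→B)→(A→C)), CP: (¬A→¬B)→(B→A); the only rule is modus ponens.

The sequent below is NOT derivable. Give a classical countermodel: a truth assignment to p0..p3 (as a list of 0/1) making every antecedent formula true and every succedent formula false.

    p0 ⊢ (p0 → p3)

Truth-table refutation:
  v=0000: Γ:[p0=F] Δ:[(p0 → p3)=T] refutes=False
  v=0001: Γ:[p0=F] Δ:[(p0 → p3)=T] refutes=False
  v=0010: Γ:[p0=F] Δ:[(p0 → p3)=T] refutes=False
  v=0011: Γ:[p0=F] Δ:[(p0 → p3)=T] refutes=False
  v=0100: Γ:[p0=F] Δ:[(p0 → p3)=T] refutes=False
  v=0101: Γ:[p0=F] Δ:[(p0 → p3)=T] refutes=False
  v=0110: Γ:[p0=F] Δ:[(p0 → p3)=T] refutes=False
  v=0111: Γ:[p0=F] Δ:[(p0 → p3)=T] refutes=False
  v=1000: Γ:[p0=T] Δ:[(p0 → p3)=F] refutes=True  ← countermodel

Result: [1, 0, 0, 0]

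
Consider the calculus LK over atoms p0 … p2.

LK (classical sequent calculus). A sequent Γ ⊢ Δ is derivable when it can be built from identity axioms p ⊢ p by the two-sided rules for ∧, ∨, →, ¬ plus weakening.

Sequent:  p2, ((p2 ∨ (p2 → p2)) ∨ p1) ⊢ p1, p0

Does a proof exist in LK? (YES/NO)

Enumerate valuations to refute Γ ⊢ Δ:
  v=000: Γ:[p2=F, ((p2 ∨ (p2 → p2)) ∨ p1)=T] Δ:[p1=F, p0=F] refutes=False
  v=001: Γ:[p2=T, ((p2 ∨ (p2 → p2)) ∨ p1)=T] Δ:[p1=F, p0=F] refutes=True  ← countermodel

Result: NO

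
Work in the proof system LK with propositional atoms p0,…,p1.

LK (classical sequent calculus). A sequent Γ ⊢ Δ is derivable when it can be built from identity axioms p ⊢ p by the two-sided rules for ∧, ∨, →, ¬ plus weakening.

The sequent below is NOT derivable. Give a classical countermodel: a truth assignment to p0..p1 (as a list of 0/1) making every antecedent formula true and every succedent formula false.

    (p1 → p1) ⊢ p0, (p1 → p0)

Enumerate valuations to refute Γ ⊢ Δ:
  v=00: Γ:[(p1 → p1)=T] Δ:[p0=F, (p1 → p0)=T] refutes=False
  v=01: Γ:[(p1 → p1)=T] Δ:[p0=F, (p1 → p0)=F] refutes=True  ← countermodel

Result: [0, 1]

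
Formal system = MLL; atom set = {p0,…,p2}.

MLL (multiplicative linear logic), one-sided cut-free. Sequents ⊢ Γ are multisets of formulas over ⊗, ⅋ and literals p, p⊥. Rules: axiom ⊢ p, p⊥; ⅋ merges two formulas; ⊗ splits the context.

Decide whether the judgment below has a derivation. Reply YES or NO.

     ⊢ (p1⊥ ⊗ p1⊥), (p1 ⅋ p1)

Derivation (root first):
[⅋]  ⊢ (p1⊥ ⊗ p1⊥), (p1 ⅋ p1)
  [⊗]  ⊢ p1, p1, (p1⊥ ⊗ p1⊥)
    [Ax]  ⊢ p1, p1⊥
    [Ax]  ⊢ p1, p1⊥

Result: YES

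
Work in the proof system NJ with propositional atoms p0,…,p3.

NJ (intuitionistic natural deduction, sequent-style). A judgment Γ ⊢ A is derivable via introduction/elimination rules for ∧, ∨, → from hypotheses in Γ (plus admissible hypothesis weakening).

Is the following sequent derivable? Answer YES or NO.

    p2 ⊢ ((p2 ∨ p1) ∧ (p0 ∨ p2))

Proof tree:
[∧I] p2 ⊢ ((p2 ∨ p1) ∧ (p0 ∨ p2))
  [∨I₁] p2 ⊢ (p2 ∨ p1)
    [Ax] p2 ⊢ p2
  [∨I₂] p2 ⊢ (p0 ∨ p2)
    [Ax] p2 ⊢ p2

Result: YES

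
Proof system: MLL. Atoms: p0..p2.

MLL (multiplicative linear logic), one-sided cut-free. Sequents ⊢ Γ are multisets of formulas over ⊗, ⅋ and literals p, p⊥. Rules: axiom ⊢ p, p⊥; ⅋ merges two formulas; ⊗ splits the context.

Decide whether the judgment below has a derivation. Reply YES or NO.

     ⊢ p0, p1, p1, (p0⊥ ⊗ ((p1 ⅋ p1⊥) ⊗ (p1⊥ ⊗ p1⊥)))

Derivation (root first):
[⊗]  ⊢ p0, p1, p1, (p0⊥ ⊗ ((p1 ⅋ p1⊥) ⊗ (p1⊥ ⊗ p1⊥)))
  [Ax]  ⊢ p0, p0⊥
  [⊗]  ⊢ p1, p1, ((p1 ⅋ p1⊥) ⊗ (p1⊥ ⊗ p1⊥))
    [⅋]  ⊢ (p1 ⅋ p1⊥)
      [Ax]  ⊢ p1, p1⊥
    [⊗]  ⊢ p1, p1, (p1⊥ ⊗ p1⊥)
      [Ax]  ⊢ p1, p1⊥
      [Ax]  ⊢ p1, p1⊥

Result: YES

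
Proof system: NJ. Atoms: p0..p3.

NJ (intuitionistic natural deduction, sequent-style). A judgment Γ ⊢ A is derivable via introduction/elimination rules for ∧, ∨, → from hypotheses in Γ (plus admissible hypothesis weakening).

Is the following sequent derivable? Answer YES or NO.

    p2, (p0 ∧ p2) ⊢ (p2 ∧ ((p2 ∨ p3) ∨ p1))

Derivation (root first):
[∧I] p2, (p0 ∧ p2) ⊢ (p2 ∧ ((p2 ∨ p3) ∨ p1))
  [Ax] p2 ⊢ p2
  [Wk] p2, (p0 ∧ p2) ⊢ ((p2 ∨ p3) ∨ p1)
    [∨I₁] p2 ⊢ ((p2 ∨ p3) ∨ p1)
      [∨I₁] p2 ⊢ (p2 ∨ p3)
        [Ax] p2 ⊢ p2

Result: YES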